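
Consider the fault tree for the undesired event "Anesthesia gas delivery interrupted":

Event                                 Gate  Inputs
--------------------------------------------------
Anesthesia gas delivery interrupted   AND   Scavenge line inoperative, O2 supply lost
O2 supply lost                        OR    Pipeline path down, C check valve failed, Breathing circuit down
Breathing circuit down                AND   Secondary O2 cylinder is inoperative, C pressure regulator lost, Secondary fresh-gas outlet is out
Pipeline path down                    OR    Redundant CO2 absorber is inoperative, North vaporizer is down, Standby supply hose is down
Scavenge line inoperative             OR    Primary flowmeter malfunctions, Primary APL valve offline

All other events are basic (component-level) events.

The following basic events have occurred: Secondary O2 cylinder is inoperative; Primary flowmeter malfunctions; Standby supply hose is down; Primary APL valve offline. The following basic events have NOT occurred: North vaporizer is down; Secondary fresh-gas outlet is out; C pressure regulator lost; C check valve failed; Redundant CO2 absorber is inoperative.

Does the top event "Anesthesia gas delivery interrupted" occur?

Scavenge line inoperative [OR]: Primary flowmeter malfunctions=occurs, Primary APL valve offline=occurs → at least one input occurs → occurs.
Pipeline path down [OR]: Redundant CO2 absorber is inoperative=not, North vaporizer is down=not, Standby supply hose is down=occurs → at least one input occurs → occurs.
Breathing circuit down [AND]: Secondary O2 cylinder is inoperative=occurs, C pressure regulator lost=not, Secondary fresh-gas outlet is out=not → not all inputs occur → does not occur.
O2 supply lost [OR]: Pipeline path down=occurs, C check valve failed=not, Breathing circuit down=not → at least one input occurs → occurs.
Anesthesia gas delivery interrupted [AND]: Scavenge line inoperative=occurs, O2 supply lost=occurs → all inputs occur → occurs.

Yes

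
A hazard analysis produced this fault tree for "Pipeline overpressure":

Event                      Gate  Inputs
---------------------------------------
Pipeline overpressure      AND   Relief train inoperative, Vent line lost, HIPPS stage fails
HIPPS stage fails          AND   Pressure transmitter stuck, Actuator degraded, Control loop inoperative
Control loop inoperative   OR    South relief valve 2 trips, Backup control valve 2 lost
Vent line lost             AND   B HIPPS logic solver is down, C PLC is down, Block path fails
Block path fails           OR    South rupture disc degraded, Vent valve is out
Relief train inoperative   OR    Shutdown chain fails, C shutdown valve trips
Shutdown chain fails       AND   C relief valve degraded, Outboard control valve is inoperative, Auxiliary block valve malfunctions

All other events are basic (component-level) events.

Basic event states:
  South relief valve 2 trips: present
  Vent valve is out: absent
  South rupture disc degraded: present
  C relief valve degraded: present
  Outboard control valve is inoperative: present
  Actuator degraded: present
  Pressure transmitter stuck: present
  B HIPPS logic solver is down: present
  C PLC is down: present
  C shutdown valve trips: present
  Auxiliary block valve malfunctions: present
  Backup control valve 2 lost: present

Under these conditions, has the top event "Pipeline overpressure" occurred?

Shutdown chain fails [AND]: C relief valve degraded=occurs, Outboard control valve is inoperative=occurs, Auxiliary block valve malfunctions=occurs → all inputs occur → occurs.
Relief train inoperative [OR]: Shutdown chain fails=occurs, C shutdown valve trips=occurs → at least one input occurs → occurs.
Block path fails [OR]: South rupture disc degraded=occurs, Vent valve is out=not → at least one input occurs → occurs.
Vent line lost [AND]: B HIPPS logic solver is down=occurs, C PLC is down=occurs, Block path fails=occurs → all inputs occur → occurs.
Control loop inoperative [OR]: South relief valve 2 trips=occurs, Backup control valve 2 lost=occurs → at least one input occurs → occurs.
HIPPS stage fails [AND]: Pressure transmitter stuck=occurs, Actuator degraded=occurs, Control loop inoperative=occurs → all inputs occur → occurs.
Pipeline overpressure [AND]: Relief train inoperative=occurs, Vent line lost=occurs, HIPPS stage fails=occurs → all inputs occur → occurs.

Yes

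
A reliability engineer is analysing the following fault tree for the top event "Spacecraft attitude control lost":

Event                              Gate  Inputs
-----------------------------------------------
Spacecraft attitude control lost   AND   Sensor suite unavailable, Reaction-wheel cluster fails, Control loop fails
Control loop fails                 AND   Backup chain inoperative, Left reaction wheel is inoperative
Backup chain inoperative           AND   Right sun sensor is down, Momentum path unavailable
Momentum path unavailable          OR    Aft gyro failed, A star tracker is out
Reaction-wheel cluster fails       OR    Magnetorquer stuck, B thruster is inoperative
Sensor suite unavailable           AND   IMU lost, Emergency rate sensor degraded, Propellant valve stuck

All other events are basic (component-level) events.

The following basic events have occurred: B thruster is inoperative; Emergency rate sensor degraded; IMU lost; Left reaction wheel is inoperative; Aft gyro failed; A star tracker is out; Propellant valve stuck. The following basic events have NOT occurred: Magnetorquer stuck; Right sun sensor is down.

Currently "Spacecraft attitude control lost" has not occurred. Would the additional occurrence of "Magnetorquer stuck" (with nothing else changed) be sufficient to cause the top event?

Counterfactual: set "Magnetorquer stuck" to occurred.
Sensor suite unavailable [AND]: IMU lost=occurs, Emergency rate sensor degraded=occurs, Propellant valve stuck=occurs → all inputs occur → occurs.
Reaction-wheel cluster fails [OR]: Magnetorquer stuck=occurs, B thruster is inoperative=occurs → at least one input occurs → occurs.
Momentum path unavailable [OR]: Aft gyro failed=occurs, A star tracker is out=occurs → at least one input occurs → occurs.
Backup chain inoperative [AND]: Right sun sensor is down=not, Momentum path unavailable=occurs → not all inputs occur → does not occur.
Control loop fails [AND]: Backup chain inoperative=not, Left reaction wheel is inoperative=occurs → not all inputs occur → does not occur.
Spacecraft attitude control lost [AND]: Sensor suite unavailable=occurs, Reaction-wheel cluster fails=occurs, Control loop fails=not → not all inputs occur → does not occur.

No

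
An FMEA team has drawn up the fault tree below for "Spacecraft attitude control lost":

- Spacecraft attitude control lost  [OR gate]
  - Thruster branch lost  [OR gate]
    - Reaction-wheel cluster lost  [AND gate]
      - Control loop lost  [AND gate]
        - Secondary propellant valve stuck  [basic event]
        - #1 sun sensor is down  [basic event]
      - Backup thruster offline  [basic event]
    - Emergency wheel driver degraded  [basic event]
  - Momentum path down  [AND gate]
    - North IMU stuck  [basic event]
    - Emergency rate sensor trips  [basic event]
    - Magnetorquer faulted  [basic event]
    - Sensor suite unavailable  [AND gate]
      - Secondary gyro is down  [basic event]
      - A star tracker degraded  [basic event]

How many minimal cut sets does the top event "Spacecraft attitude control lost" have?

Control loop lost [AND]: one cut set from each child combined → 1 × 1 = 1 cut set(s).
Reaction-wheel cluster lost [AND]: one cut set from each child combined → 1 × 1 = 1 cut set(s).
Thruster branch lost [OR]: union of children's cut sets → 2 cut set(s).
Sensor suite unavailable [AND]: one cut set from each child combined → 1 × 1 = 1 cut set(s).
Momentum path down [AND]: one cut set from each child combined → 1 × 1 × 1 × 1 = 1 cut set(s).
Spacecraft attitude control lost [OR]: union of children's cut sets → 3 cut set(s).
Minimal cut sets: {#1 sun sensor is down, Backup thruster offline, Secondary propellant valve stuck}; {Emergency wheel driver degraded}; {A star tracker degraded, Emergency rate sensor trips, Magnetorquer faulted, North IMU stuck, Secondary gyro is down}.

3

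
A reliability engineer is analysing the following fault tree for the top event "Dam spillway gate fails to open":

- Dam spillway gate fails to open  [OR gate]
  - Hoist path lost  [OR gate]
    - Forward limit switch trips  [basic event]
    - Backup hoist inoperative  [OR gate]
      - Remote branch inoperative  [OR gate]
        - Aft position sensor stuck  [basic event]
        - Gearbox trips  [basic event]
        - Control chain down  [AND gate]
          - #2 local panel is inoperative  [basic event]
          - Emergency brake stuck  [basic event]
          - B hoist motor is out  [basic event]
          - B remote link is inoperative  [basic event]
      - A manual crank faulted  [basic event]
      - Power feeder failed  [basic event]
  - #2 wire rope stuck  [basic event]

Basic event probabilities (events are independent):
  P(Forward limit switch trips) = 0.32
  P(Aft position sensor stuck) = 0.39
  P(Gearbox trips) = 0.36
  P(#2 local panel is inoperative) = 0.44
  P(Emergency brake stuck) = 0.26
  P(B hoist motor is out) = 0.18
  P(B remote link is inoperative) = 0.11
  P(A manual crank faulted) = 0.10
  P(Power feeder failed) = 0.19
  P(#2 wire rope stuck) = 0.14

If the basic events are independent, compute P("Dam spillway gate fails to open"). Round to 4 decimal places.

P(Control chain down) [AND] = 0.44 × 0.26 × 0.18 × 0.11 = 0.002265
P(Remote branch inoperative) [OR] = 1 − (1−0.39) × (1−0.36) × (1−0.002265) = 0.610484
P(Backup hoist inoperative) [OR] = 1 − (1−0.610484) × (1−0.10) × (1−0.19) = 0.716043
P(Hoist path lost) [OR] = 1 − (1−0.32) × (1−0.716043) = 0.806909
P(Dam spillway gate fails to open) [OR] = 1 − (1−0.806909) × (1−0.14) = 0.833942
Rounded to 4 decimal places: P(Dam spillway gate fails to open) ≈ 0.8339.

0.8339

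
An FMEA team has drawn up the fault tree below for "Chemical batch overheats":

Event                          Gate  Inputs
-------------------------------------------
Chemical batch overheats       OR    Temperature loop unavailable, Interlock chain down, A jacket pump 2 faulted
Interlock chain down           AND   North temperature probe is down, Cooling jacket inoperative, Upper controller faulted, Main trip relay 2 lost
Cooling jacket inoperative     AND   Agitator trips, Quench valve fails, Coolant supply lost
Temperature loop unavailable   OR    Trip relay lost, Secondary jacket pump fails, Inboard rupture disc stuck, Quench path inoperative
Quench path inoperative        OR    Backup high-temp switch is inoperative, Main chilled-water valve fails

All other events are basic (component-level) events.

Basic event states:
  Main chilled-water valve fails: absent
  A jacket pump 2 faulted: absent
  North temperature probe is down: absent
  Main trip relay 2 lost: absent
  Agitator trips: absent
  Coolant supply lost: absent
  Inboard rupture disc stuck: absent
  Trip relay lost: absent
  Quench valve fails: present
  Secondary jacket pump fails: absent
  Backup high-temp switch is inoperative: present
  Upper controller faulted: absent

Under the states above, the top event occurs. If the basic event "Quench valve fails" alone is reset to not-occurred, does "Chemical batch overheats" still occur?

Yes

Counterfactual: set "Quench valve fails" to not occurred.
Quench path inoperative [OR]: Backup high-temp switch is inoperative=occurs, Main chilled-water valve fails=not → at least one input occurs → occurs.
Temperature loop unavailable [OR]: Trip relay lost=not, Secondary jacket pump fails=not, Inboard rupture disc stuck=not, Quench path inoperative=occurs → at least one input occurs → occurs.
Cooling jacket inoperative [AND]: Agitator trips=not, Quench valve fails=not, Coolant supply lost=not → not all inputs occur → does not occur.
Interlock chain down [AND]: North temperature probe is down=not, Cooling jacket inoperative=not, Upper controller faulted=not, Main trip relay 2 lost=not → not all inputs occur → does not occur.
Chemical batch overheats [OR]: Temperature loop unavailable=occurs, Interlock chain down=not, A jacket pump 2 faulted=not → at least one input occurs → occurs.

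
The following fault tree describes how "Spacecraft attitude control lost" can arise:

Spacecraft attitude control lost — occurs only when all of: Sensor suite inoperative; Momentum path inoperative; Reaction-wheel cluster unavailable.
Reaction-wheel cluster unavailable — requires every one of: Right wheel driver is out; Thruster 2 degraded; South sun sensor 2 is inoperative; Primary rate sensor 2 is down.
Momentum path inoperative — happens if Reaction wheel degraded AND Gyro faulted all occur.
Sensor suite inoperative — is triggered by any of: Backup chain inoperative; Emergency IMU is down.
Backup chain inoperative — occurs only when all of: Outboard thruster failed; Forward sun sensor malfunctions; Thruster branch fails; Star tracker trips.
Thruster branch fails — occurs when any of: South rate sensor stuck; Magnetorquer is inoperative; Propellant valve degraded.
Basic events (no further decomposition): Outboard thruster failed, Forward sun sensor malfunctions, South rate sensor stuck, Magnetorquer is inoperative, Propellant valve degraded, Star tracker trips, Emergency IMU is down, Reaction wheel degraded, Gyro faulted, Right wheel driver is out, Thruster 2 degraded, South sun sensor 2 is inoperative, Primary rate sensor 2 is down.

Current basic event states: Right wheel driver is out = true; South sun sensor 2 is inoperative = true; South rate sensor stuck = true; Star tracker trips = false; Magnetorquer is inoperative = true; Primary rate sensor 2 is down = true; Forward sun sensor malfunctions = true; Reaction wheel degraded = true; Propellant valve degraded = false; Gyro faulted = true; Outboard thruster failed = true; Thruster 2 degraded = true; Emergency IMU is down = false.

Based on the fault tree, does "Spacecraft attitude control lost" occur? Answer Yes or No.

Thruster branch fails [OR]: South rate sensor stuck=occurs, Magnetorquer is inoperative=occurs, Propellant valve degraded=not → at least one input occurs → occurs.
Backup chain inoperative [AND]: Outboard thruster failed=occurs, Forward sun sensor malfunctions=occurs, Thruster branch fails=occurs, Star tracker trips=not → not all inputs occur → does not occur.
Sensor suite inoperative [OR]: Backup chain inoperative=not, Emergency IMU is down=not → no input occurs → does not occur.
Momentum path inoperative [AND]: Reaction wheel degraded=occurs, Gyro faulted=occurs → all inputs occur → occurs.
Reaction-wheel cluster unavailable [AND]: Right wheel driver is out=occurs, Thruster 2 degraded=occurs, South sun sensor 2 is inoperative=occurs, Primary rate sensor 2 is down=occurs → all inputs occur → occurs.
Spacecraft attitude control lost [AND]: Sensor suite inoperative=not, Momentum path inoperative=occurs, Reaction-wheel cluster unavailable=occurs → not all inputs occur → does not occur.

No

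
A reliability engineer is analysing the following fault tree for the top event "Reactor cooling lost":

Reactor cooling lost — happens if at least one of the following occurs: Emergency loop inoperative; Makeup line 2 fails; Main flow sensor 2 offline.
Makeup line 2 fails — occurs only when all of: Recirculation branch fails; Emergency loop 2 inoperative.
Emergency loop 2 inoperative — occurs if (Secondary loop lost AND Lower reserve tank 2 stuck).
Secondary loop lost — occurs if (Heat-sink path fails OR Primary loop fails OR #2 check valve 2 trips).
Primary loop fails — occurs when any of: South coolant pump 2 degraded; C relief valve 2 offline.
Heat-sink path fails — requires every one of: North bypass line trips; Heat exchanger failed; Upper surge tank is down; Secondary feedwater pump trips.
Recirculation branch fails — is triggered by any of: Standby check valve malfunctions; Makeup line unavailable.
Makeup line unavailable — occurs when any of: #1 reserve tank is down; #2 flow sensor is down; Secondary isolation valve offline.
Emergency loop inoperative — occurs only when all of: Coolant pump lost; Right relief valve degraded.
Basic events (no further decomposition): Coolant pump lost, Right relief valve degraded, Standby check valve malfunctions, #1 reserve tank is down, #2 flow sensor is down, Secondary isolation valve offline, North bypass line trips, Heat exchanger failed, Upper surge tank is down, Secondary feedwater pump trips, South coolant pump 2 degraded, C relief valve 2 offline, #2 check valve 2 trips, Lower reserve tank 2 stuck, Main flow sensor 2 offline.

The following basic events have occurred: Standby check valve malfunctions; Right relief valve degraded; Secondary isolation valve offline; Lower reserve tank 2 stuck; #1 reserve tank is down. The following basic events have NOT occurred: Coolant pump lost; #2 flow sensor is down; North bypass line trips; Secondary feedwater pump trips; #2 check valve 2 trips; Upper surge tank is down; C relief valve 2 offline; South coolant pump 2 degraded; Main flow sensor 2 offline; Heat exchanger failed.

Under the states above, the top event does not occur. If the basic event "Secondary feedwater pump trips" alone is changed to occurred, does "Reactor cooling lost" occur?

No

Counterfactual: set "Secondary feedwater pump trips" to occurred.
Emergency loop inoperative [AND]: Coolant pump lost=not, Right relief valve degraded=occurs → not all inputs occur → does not occur.
Makeup line unavailable [OR]: #1 reserve tank is down=occurs, #2 flow sensor is down=not, Secondary isolation valve offline=occurs → at least one input occurs → occurs.
Recirculation branch fails [OR]: Standby check valve malfunctions=occurs, Makeup line unavailable=occurs → at least one input occurs → occurs.
Heat-sink path fails [AND]: North bypass line trips=not, Heat exchanger failed=not, Upper surge tank is down=not, Secondary feedwater pump trips=occurs → not all inputs occur → does not occur.
Primary loop fails [OR]: South coolant pump 2 degraded=not, C relief valve 2 offline=not → no input occurs → does not occur.
Secondary loop lost [OR]: Heat-sink path fails=not, Primary loop fails=not, #2 check valve 2 trips=not → no input occurs → does not occur.
Emergency loop 2 inoperative [AND]: Secondary loop lost=not, Lower reserve tank 2 stuck=occurs → not all inputs occur → does not occur.
Makeup line 2 fails [AND]: Recirculation branch fails=occurs, Emergency loop 2 inoperative=not → not all inputs occur → does not occur.
Reactor cooling lost [OR]: Emergency loop inoperative=not, Makeup line 2 fails=not, Main flow sensor 2 offline=not → no input occurs → does not occur.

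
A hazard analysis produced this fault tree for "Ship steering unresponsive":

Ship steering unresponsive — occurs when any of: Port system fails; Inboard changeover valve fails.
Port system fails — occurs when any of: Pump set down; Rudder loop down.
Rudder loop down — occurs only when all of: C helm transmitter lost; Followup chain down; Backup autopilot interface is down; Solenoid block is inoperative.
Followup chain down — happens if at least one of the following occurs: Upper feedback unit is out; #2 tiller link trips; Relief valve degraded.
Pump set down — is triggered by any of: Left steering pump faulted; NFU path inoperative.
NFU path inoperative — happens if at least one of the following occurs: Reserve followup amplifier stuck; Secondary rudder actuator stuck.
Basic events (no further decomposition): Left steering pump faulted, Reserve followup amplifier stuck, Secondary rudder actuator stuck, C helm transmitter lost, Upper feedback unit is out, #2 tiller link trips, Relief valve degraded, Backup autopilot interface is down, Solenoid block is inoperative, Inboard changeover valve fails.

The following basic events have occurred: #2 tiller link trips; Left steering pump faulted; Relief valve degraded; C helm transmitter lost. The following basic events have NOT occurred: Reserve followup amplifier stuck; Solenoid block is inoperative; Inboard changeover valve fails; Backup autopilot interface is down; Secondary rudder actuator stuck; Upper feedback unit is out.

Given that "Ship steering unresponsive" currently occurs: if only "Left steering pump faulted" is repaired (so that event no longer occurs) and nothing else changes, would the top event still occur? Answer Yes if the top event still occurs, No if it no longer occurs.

Counterfactual: set "Left steering pump faulted" to not occurred.
NFU path inoperative [OR]: Reserve followup amplifier stuck=not, Secondary rudder actuator stuck=not → no input occurs → does not occur.
Pump set down [OR]: Left steering pump faulted=not, NFU path inoperative=not → no input occurs → does not occur.
Followup chain down [OR]: Upper feedback unit is out=not, #2 tiller link trips=occurs, Relief valve degraded=occurs → at least one input occurs → occurs.
Rudder loop down [AND]: C helm transmitter lost=occurs, Followup chain down=occurs, Backup autopilot interface is down=not, Solenoid block is inoperative=not → not all inputs occur → does not occur.
Port system fails [OR]: Pump set down=not, Rudder loop down=not → no input occurs → does not occur.
Ship steering unresponsive [OR]: Port system fails=not, Inboard changeover valve fails=not → no input occurs → does not occur.

No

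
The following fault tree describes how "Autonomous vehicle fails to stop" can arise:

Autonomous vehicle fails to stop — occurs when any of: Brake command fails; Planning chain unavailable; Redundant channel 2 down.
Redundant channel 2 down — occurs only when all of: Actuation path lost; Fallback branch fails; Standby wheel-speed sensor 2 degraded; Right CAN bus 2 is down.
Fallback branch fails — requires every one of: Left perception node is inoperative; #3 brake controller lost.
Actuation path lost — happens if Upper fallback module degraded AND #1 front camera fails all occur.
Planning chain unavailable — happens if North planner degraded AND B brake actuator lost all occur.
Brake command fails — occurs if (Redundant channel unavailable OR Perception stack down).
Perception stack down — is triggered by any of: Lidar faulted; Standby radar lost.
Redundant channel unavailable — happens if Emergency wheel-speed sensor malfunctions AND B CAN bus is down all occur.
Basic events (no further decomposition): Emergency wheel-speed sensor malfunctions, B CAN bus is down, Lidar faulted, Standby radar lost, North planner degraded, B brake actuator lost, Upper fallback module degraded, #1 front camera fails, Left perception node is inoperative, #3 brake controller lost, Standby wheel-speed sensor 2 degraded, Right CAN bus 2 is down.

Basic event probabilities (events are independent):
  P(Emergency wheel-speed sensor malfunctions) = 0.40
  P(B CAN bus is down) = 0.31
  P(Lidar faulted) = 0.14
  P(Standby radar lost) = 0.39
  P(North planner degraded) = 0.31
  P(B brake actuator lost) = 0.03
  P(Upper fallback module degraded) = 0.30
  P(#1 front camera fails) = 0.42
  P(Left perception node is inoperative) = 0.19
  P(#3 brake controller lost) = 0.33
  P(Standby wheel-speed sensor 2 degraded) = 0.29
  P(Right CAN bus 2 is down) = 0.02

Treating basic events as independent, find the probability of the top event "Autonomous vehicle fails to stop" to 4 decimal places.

0.5447

P(Redundant channel unavailable) [AND] = 0.40 × 0.31 = 0.124000
P(Perception stack down) [OR] = 1 − (1−0.14) × (1−0.39) = 0.475400
P(Brake command fails) [OR] = 1 − (1−0.124000) × (1−0.475400) = 0.540450
P(Planning chain unavailable) [AND] = 0.31 × 0.03 = 0.009300
P(Actuation path lost) [AND] = 0.30 × 0.42 = 0.126000
P(Fallback branch fails) [AND] = 0.19 × 0.33 = 0.062700
P(Redundant channel 2 down) [AND] = 0.126000 × 0.062700 × 0.29 × 0.02 = 0.000046
P(Autonomous vehicle fails to stop) [OR] = 1 − (1−0.540450) × (1−0.009300) × (1−0.000046) = 0.544745
Rounded to 4 decimal places: P(Autonomous vehicle fails to stop) ≈ 0.5447.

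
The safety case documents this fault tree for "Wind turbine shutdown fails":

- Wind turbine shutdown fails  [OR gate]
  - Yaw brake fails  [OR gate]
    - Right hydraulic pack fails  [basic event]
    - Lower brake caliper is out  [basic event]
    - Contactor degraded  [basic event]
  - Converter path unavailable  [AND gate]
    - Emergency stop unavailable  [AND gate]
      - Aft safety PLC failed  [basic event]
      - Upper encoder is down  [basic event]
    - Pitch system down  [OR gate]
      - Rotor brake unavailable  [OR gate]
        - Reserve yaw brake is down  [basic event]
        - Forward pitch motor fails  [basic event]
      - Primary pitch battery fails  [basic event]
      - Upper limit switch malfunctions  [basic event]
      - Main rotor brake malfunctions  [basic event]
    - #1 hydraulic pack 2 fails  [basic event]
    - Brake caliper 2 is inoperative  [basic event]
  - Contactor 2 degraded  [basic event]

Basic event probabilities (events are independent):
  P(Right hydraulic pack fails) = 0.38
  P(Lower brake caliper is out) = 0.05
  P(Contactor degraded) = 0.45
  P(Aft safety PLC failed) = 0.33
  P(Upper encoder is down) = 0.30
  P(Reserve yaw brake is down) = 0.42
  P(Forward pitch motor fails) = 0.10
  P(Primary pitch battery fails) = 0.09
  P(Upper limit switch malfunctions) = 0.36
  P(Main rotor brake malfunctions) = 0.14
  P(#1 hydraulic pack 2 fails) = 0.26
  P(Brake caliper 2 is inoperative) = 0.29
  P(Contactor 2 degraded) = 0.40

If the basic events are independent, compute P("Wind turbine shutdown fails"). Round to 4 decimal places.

0.8067

P(Yaw brake fails) [OR] = 1 − (1−0.38) × (1−0.05) × (1−0.45) = 0.676050
P(Emergency stop unavailable) [AND] = 0.33 × 0.30 = 0.099000
P(Rotor brake unavailable) [OR] = 1 − (1−0.42) × (1−0.10) = 0.478000
P(Pitch system down) [OR] = 1 − (1−0.478000) × (1−0.09) × (1−0.36) × (1−0.14) = 0.738549
P(Converter path unavailable) [AND] = 0.099000 × 0.738549 × 0.26 × 0.29 = 0.005513
P(Wind turbine shutdown fails) [OR] = 1 − (1−0.676050) × (1−0.005513) × (1−0.40) = 0.806702
Rounded to 4 decimal places: P(Wind turbine shutdown fails) ≈ 0.8067.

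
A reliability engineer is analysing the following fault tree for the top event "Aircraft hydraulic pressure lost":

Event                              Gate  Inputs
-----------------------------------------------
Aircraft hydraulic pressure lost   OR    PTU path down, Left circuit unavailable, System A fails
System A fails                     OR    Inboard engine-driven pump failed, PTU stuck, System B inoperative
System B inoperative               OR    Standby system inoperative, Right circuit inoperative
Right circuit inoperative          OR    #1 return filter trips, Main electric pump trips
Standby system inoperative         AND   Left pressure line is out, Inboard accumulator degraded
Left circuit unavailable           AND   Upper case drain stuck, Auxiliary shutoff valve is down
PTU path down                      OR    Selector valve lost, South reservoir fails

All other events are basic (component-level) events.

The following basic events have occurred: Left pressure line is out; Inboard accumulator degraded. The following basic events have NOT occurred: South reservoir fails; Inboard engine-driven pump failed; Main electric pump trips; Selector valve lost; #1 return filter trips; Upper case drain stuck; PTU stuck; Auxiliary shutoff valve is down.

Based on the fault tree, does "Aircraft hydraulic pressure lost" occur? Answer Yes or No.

PTU path down [OR]: Selector valve lost=not, South reservoir fails=not → no input occurs → does not occur.
Left circuit unavailable [AND]: Upper case drain stuck=not, Auxiliary shutoff valve is down=not → not all inputs occur → does not occur.
Standby system inoperative [AND]: Left pressure line is out=occurs, Inboard accumulator degraded=occurs → all inputs occur → occurs.
Right circuit inoperative [OR]: #1 return filter trips=not, Main electric pump trips=not → no input occurs → does not occur.
System B inoperative [OR]: Standby system inoperative=occurs, Right circuit inoperative=not → at least one input occurs → occurs.
System A fails [OR]: Inboard engine-driven pump failed=not, PTU stuck=not, System B inoperative=occurs → at least one input occurs → occurs.
Aircraft hydraulic pressure lost [OR]: PTU path down=not, Left circuit unavailable=not, System A fails=occurs → at least one input occurs → occurs.

Yes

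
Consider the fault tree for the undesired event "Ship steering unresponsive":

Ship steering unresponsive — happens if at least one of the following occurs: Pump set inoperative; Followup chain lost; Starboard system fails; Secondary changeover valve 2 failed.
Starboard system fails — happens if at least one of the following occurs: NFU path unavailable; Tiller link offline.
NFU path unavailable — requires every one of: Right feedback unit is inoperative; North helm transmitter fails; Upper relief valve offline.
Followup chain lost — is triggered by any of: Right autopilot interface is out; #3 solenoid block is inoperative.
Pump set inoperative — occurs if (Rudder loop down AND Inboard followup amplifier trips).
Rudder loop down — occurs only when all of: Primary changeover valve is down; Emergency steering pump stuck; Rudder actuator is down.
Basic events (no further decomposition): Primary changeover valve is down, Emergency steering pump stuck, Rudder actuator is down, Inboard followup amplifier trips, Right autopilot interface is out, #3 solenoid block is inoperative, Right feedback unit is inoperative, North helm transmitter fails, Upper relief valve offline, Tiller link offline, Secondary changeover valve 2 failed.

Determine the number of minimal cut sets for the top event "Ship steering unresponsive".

6

Rudder loop down [AND]: one cut set from each child combined → 1 × 1 × 1 = 1 cut set(s).
Pump set inoperative [AND]: one cut set from each child combined → 1 × 1 = 1 cut set(s).
Followup chain lost [OR]: union of children's cut sets → 2 cut set(s).
NFU path unavailable [AND]: one cut set from each child combined → 1 × 1 × 1 = 1 cut set(s).
Starboard system fails [OR]: union of children's cut sets → 2 cut set(s).
Ship steering unresponsive [OR]: union of children's cut sets → 6 cut set(s).
Minimal cut sets: {Emergency steering pump stuck, Inboard followup amplifier trips, Primary changeover valve is down, Rudder actuator is down}; {Right autopilot interface is out}; {#3 solenoid block is inoperative}; {North helm transmitter fails, Right feedback unit is inoperative, Upper relief valve offline}; {Tiller link offline}; {Secondary changeover valve 2 failed}.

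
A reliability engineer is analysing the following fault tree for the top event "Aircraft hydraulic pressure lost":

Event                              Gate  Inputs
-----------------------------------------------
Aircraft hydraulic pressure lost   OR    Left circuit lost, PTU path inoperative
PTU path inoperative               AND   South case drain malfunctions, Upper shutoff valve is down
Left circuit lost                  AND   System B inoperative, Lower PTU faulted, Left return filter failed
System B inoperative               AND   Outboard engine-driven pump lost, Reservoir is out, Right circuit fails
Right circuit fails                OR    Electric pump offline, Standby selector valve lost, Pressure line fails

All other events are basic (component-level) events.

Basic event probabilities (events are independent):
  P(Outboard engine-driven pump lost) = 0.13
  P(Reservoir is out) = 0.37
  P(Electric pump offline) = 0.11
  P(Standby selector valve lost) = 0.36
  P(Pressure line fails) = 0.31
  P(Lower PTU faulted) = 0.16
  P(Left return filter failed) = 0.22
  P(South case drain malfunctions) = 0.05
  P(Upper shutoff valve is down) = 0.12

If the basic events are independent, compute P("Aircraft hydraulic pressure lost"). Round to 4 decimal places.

P(Right circuit fails) [OR] = 1 − (1−0.11) × (1−0.36) × (1−0.31) = 0.606976
P(System B inoperative) [AND] = 0.13 × 0.37 × 0.606976 = 0.029196
P(Left circuit lost) [AND] = 0.029196 × 0.16 × 0.22 = 0.001028
P(PTU path inoperative) [AND] = 0.05 × 0.12 = 0.006000
P(Aircraft hydraulic pressure lost) [OR] = 1 − (1−0.001028) × (1−0.006000) = 0.007022
Rounded to 4 decimal places: P(Aircraft hydraulic pressure lost) ≈ 0.0070.

0.0070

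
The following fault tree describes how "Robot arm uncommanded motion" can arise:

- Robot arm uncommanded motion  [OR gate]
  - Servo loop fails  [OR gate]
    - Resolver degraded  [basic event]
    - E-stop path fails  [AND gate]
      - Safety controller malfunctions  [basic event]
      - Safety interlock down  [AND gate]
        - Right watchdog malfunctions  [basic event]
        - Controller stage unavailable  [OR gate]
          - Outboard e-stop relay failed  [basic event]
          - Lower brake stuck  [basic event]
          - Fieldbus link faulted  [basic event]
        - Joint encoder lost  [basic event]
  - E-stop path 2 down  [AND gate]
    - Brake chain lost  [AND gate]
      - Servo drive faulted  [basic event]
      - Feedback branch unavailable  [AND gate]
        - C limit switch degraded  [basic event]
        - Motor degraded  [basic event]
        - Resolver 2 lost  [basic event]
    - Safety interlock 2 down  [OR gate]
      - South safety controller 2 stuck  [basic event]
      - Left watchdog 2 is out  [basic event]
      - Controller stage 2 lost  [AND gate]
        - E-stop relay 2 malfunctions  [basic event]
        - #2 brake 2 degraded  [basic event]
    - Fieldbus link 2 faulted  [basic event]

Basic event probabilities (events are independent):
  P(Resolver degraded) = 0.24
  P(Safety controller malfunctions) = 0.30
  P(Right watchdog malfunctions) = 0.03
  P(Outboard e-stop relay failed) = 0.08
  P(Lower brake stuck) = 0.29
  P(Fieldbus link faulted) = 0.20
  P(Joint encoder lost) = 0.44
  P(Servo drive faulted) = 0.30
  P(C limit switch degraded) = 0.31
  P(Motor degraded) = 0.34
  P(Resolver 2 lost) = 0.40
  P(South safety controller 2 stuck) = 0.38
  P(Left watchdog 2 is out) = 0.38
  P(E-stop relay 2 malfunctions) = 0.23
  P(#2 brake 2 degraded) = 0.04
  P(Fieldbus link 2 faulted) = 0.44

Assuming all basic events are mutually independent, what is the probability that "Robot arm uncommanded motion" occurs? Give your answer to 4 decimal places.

0.2441

P(Controller stage unavailable) [OR] = 1 − (1−0.08) × (1−0.29) × (1−0.20) = 0.477440
P(Safety interlock down) [AND] = 0.03 × 0.477440 × 0.44 = 0.006302
P(E-stop path fails) [AND] = 0.30 × 0.006302 = 0.001891
P(Servo loop fails) [OR] = 1 − (1−0.24) × (1−0.001891) = 0.241437
P(Feedback branch unavailable) [AND] = 0.31 × 0.34 × 0.40 = 0.042160
P(Brake chain lost) [AND] = 0.30 × 0.042160 = 0.012648
P(Controller stage 2 lost) [AND] = 0.23 × 0.04 = 0.009200
P(Safety interlock 2 down) [OR] = 1 − (1−0.38) × (1−0.38) × (1−0.009200) = 0.619136
P(E-stop path 2 down) [AND] = 0.012648 × 0.619136 × 0.44 = 0.003446
P(Robot arm uncommanded motion) [OR] = 1 − (1−0.241437) × (1−0.003446) = 0.244051
Rounded to 4 decimal places: P(Robot arm uncommanded motion) ≈ 0.2441.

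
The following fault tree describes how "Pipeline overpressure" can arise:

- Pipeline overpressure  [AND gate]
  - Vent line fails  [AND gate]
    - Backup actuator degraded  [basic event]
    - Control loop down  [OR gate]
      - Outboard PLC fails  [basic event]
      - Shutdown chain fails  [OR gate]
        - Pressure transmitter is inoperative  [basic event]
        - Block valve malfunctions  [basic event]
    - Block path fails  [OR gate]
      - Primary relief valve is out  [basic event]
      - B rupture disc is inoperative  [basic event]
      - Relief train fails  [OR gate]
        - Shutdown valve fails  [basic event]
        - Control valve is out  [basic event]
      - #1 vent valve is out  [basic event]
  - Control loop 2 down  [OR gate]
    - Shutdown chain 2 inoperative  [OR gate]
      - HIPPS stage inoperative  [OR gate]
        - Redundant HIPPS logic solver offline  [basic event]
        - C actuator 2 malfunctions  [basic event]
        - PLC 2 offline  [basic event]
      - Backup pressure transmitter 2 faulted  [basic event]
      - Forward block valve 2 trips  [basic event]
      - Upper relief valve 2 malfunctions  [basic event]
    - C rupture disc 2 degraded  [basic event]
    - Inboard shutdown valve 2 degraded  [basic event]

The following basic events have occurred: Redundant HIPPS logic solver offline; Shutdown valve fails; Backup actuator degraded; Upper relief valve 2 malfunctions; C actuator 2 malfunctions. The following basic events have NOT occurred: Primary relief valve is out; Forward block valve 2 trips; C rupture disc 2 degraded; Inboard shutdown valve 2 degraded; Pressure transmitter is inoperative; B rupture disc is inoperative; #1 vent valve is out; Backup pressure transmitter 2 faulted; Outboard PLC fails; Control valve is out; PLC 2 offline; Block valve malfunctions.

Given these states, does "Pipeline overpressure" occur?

No

Shutdown chain fails [OR]: Pressure transmitter is inoperative=not, Block valve malfunctions=not → no input occurs → does not occur.
Control loop down [OR]: Outboard PLC fails=not, Shutdown chain fails=not → no input occurs → does not occur.
Relief train fails [OR]: Shutdown valve fails=occurs, Control valve is out=not → at least one input occurs → occurs.
Block path fails [OR]: Primary relief valve is out=not, B rupture disc is inoperative=not, Relief train fails=occurs, #1 vent valve is out=not → at least one input occurs → occurs.
Vent line fails [AND]: Backup actuator degraded=occurs, Control loop down=not, Block path fails=occurs → not all inputs occur → does not occur.
HIPPS stage inoperative [OR]: Redundant HIPPS logic solver offline=occurs, C actuator 2 malfunctions=occurs, PLC 2 offline=not → at least one input occurs → occurs.
Shutdown chain 2 inoperative [OR]: HIPPS stage inoperative=occurs, Backup pressure transmitter 2 faulted=not, Forward block valve 2 trips=not, Upper relief valve 2 malfunctions=occurs → at least one input occurs → occurs.
Control loop 2 down [OR]: Shutdown chain 2 inoperative=occurs, C rupture disc 2 degraded=not, Inboard shutdown valve 2 degraded=not → at least one input occurs → occurs.
Pipeline overpressure [AND]: Vent line fails=not, Control loop 2 down=occurs → not all inputs occur → does not occur.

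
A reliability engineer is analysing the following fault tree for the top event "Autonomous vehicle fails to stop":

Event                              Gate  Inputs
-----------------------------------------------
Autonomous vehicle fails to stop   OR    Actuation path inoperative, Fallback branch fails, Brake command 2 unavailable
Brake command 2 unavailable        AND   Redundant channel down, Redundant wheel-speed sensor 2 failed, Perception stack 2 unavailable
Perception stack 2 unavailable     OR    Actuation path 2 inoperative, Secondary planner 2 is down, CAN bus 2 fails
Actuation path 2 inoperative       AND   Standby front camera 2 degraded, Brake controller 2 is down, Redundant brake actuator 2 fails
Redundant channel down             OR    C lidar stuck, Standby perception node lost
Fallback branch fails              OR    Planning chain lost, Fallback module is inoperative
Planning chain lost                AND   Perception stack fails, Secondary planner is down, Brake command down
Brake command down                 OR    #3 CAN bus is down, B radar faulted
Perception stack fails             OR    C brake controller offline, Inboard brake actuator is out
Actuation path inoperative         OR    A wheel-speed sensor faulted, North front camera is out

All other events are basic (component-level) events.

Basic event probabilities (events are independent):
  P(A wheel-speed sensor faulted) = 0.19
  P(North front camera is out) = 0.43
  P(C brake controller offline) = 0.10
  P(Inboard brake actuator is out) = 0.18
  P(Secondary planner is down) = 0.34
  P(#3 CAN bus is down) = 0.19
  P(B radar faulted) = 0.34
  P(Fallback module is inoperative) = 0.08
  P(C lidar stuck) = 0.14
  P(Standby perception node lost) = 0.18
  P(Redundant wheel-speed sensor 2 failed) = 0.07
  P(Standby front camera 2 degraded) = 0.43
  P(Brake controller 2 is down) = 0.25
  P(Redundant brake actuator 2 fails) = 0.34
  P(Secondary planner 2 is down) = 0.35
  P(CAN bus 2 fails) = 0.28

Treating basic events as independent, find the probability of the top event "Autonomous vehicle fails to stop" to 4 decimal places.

0.5975

P(Actuation path inoperative) [OR] = 1 − (1−0.19) × (1−0.43) = 0.538300
P(Perception stack fails) [OR] = 1 − (1−0.10) × (1−0.18) = 0.262000
P(Brake command down) [OR] = 1 − (1−0.19) × (1−0.34) = 0.465400
P(Planning chain lost) [AND] = 0.262000 × 0.34 × 0.465400 = 0.041458
P(Fallback branch fails) [OR] = 1 − (1−0.041458) × (1−0.08) = 0.118141
P(Redundant channel down) [OR] = 1 − (1−0.14) × (1−0.18) = 0.294800
P(Actuation path 2 inoperative) [AND] = 0.43 × 0.25 × 0.34 = 0.036550
P(Perception stack 2 unavailable) [OR] = 1 − (1−0.036550) × (1−0.35) × (1−0.28) = 0.549105
P(Brake command 2 unavailable) [AND] = 0.294800 × 0.07 × 0.549105 = 0.011331
P(Autonomous vehicle fails to stop) [OR] = 1 − (1−0.538300) × (1−0.118141) × (1−0.011331) = 0.597459
Rounded to 4 decimal places: P(Autonomous vehicle fails to stop) ≈ 0.5975.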